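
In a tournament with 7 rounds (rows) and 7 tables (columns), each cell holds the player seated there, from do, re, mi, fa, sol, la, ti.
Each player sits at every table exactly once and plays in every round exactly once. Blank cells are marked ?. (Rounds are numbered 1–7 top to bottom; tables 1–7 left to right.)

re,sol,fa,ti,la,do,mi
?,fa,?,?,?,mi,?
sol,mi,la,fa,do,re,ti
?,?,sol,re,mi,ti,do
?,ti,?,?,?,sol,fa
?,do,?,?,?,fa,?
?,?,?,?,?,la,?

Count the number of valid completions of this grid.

10

Round 2, table 1: eliminating its round and table leaves {do, la, ti}.
Round 2, table 3: eliminating its round and table leaves {do, re, ti}.
Round 2, table 4: eliminating its round and table leaves {do, sol, la}.
Round 2, table 5: eliminating its round and table leaves {re, sol, ti}.
Round 2, table 7: eliminating its round and table leaves {re, sol, la}.
Round 4, table 1: eliminating its round and table leaves {fa, la}.
Round 4, table 2: eliminating its round and table leaves {la}.
Round 5, table 1: eliminating its round and table leaves {do, mi, la}.
Round 5, table 3: eliminating its round and table leaves {do, re, mi}.
Round 5, table 4: eliminating its round and table leaves {do, mi, la}.
Round 5, table 5: eliminating its round and table leaves {re}.
Round 6, table 1: eliminating its round and table leaves {mi, la, ti}.
Round 6, table 3: eliminating its round and table leaves {re, mi, ti}.
Round 6, table 4: eliminating its round and table leaves {mi, sol, la}.
Round 6, table 5: eliminating its round and table leaves {re, sol, ti}.
Round 6, table 7: eliminating its round and table leaves {re, sol, la}.
Round 7, table 1: eliminating its round and table leaves {do, mi, fa, ti}.
Round 7, table 2: eliminating its round and table leaves {re}.
Round 7, table 3: eliminating its round and table leaves {do, re, mi, ti}.
Round 7, table 4: eliminating its round and table leaves {do, mi, sol}.
Round 7, table 5: eliminating its round and table leaves {re, fa, sol, ti}.
Round 7, table 7: eliminating its round and table leaves {re, sol}.
Enumerating the assignments across these blanks that avoid any round or table repeat gives 10 completions.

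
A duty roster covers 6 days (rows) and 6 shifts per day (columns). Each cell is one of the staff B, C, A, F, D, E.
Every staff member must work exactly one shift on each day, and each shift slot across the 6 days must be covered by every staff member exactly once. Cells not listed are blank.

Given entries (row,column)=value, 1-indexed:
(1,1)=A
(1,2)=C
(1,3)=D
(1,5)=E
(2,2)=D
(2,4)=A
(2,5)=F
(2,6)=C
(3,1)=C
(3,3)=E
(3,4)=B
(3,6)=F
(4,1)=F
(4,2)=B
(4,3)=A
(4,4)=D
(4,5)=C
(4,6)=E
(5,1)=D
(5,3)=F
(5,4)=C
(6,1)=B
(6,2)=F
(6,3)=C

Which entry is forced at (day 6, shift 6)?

D

Day 1, shift 4: day 1 has {C, A, D, E} and shift 4 has {B, C, A, D}, leaving only F.
Day 1, shift 6: day 1 has {C, A, F, D, E} and shift 6 has {C, F, E}, leaving only B.
Day 2, shift 1: day 2 has {C, A, F, D} and shift 1 has {B, C, A, F, D}, leaving only E.
Day 2, shift 3: day 2 has {C, A, F, D, E} and shift 3 has {C, A, F, D, E}, leaving only B.
Day 3, shift 2: day 3 has {B, C, F, E} and shift 2 has {B, C, F, D}, leaving only A.
Day 3, shift 5: day 3 has {B, C, A, F, E} and shift 5 has {C, F, E}, leaving only D.
Day 5, shift 2: day 5 has {C, F, D} and shift 2 has {B, C, A, F, D}, leaving only E.
Day 5, shift 6: day 5 has {C, F, D, E} and shift 6 has {B, C, F, E}, leaving only A.
Day 6 already has {B, C, F} and shift 6 already has {B, C, A, F, E}, so day 6, shift 6 must be D.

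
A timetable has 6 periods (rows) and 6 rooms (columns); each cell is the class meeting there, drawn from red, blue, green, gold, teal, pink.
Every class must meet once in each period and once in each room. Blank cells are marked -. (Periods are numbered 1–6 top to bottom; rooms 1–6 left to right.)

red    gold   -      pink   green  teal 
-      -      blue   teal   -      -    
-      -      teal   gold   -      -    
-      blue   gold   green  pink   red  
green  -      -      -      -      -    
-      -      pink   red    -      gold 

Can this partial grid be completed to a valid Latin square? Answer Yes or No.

Period 1, room 3: period 1 together with room 3 already contain {red, blue, green, gold, teal, pink} — every symbol — so nothing can go there. The grid has no valid completion.

No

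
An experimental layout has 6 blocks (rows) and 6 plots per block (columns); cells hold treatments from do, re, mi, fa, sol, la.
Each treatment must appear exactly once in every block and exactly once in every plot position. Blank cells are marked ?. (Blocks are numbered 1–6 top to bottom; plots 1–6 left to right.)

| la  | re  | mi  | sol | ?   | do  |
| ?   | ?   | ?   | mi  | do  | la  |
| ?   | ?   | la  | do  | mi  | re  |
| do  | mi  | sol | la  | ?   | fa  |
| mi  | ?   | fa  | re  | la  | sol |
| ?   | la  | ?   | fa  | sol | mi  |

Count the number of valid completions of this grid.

Block 1, plot 5: eliminating its block and plot leaves {fa}.
Block 2, plot 1: eliminating its block and plot leaves {re, fa, sol}.
Block 2, plot 2: eliminating its block and plot leaves {fa, sol}.
Block 2, plot 3: eliminating its block and plot leaves {re}.
Block 3, plot 1: eliminating its block and plot leaves {fa, sol}.
Block 3, plot 2: eliminating its block and plot leaves {fa, sol}.
Block 4, plot 5: eliminating its block and plot leaves {re}.
Block 5, plot 2: eliminating its block and plot leaves {do}.
Block 6, plot 1: eliminating its block and plot leaves {re}.
Block 6, plot 3: eliminating its block and plot leaves {do, re}.
Enumerating the assignments across these blanks that avoid any block or plot repeat gives 2 completions.

2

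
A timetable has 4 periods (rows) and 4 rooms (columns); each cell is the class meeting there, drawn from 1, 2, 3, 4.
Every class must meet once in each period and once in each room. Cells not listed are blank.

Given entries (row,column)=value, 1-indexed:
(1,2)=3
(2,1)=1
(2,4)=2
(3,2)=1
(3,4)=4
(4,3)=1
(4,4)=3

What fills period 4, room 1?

4

Period 1, room 4: period 1 has {3} and room 4 has {2, 3, 4}, leaving only 1.
Period 2, room 2: period 2 has {1, 2} and room 2 has {1, 3}, leaving only 4.
Period 2, room 3: period 2 has {1, 2, 4} and room 3 has {1}, leaving only 3.
Period 3, room 3: period 3 has {1, 4} and room 3 has {1, 3}, leaving only 2.
Period 1, room 3: period 1 has {1, 3} and room 3 has {1, 2, 3}, leaving only 4.
Period 1, room 1: period 1 has {1, 3, 4} and room 1 has {1}, leaving only 2.
Period 4 already has {1, 3} and room 1 already has {1, 2}, so period 4, room 1 must be 4.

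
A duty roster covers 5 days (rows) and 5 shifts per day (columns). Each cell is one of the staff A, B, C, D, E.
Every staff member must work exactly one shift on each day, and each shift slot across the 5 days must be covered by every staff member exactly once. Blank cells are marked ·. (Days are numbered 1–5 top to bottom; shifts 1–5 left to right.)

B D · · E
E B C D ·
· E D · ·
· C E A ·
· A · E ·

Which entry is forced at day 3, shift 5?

Day 1, shift 3: day 1 has {B, D, E} and shift 3 has {C, D, E}, leaving only A.
Day 1, shift 4: day 1 has {A, B, D, E} and shift 4 has {A, D, E}, leaving only C.
Day 2, shift 5: day 2 has {B, C, D, E} and shift 5 has {E}, leaving only A.
Day 3, shift 4: day 3 has {D, E} and shift 4 has {A, C, D, E}, leaving only B.
Day 3 already has {B, D, E} and shift 5 already has {A, E}, so day 3, shift 5 must be C.

C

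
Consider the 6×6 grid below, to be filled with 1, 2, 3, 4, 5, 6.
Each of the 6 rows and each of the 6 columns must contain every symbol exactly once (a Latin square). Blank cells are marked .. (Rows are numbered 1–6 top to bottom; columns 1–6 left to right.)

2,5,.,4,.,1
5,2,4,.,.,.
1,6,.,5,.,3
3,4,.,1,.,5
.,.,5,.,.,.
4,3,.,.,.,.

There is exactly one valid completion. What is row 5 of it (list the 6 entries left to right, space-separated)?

Row 5, column 1: row 5 has {5} and column 1 has {1, 2, 3, 4, 5}, leaving only 6.
Row 5, column 2: row 5 has {5, 6} and column 2 has {2, 3, 4, 5, 6}, leaving only 1.
Row 2, column 6: row 2 has {2, 4, 5} and column 6 has {1, 3, 5}, leaving only 6.
Row 2, column 4: row 2 has {2, 4, 5, 6} and column 4 has {1, 4, 5}, leaving only 3.
Row 5, column 4: row 5 has {1, 5, 6} and column 4 has {1, 3, 4, 5}, leaving only 2.
Row 5, column 6: row 5 has {1, 2, 5, 6} and column 6 has {1, 3, 5, 6}, leaving only 4.
Row 5, column 5: row 5 has {1, 2, 4, 5, 6} and column 5 has {}, leaving only 3.
So row 5 reads: 6 1 5 2 3 4.

6 1 5 2 3 4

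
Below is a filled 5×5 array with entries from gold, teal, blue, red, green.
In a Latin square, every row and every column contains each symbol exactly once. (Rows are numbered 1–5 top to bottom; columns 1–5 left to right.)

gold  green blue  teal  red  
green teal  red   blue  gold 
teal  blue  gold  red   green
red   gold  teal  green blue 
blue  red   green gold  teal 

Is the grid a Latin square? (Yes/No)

Yes

Each row is a permutation of the 5 symbols, and so is each column.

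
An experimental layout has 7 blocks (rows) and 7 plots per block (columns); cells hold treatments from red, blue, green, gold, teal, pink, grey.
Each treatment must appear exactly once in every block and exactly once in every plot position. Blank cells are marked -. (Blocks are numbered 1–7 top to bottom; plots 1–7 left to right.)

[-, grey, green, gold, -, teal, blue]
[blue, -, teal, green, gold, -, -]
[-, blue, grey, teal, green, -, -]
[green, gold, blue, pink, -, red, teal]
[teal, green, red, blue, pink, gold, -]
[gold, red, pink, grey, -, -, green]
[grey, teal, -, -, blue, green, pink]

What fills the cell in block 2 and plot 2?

pink

Block 2 already has {blue, green, gold, teal} and plot 2 already has {red, blue, green, gold, teal, grey}, so block 2, plot 2 must be pink.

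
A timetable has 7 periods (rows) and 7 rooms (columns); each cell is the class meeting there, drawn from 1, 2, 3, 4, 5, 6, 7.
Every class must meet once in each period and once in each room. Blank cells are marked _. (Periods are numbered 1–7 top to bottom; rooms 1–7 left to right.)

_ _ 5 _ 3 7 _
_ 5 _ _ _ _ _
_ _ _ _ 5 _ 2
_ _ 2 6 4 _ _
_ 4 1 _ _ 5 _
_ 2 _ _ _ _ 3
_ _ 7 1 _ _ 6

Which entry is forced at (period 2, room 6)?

2

Period 5, room 7: period 5 has {1, 4, 5} and room 7 has {2, 3, 6}, leaving only 7.
Period 7, room 2: period 7 has {1, 6, 7} and room 2 has {2, 4, 5}, leaving only 3.
Period 7, room 5: period 7 has {1, 3, 6, 7} and room 5 has {3, 4, 5}, leaving only 2.
Period 5, room 5: period 5 has {1, 4, 5, 7} and room 5 has {2, 3, 4, 5}, leaving only 6.
Period 7, room 6: period 7 has {1, 2, 3, 6, 7} and room 6 has {5, 7}, leaving only 4.
Period 7, room 1: period 7 has {1, 2, 3, 4, 6, 7} and room 1 has {}, leaving only 5.
Period 2, room 6 is narrowed to {1, 2, 3, 6}.
If it were 1, then period 6, room 6 would be left with no valid symbol.
If it were 3, then period 6, room 6 would be left with no valid symbol.
If it were 6, then period 4, room 6 would be left with no valid symbol.
So period 2, room 6 must be 2.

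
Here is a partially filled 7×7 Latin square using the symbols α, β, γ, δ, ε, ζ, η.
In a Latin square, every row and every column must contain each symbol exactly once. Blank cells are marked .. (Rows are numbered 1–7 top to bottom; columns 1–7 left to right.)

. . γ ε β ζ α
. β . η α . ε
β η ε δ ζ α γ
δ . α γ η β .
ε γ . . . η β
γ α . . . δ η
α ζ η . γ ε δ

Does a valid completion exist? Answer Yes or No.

Yes

No row or column among the givens repeats a symbol, and propagating forced cells runs into no contradiction.
One valid completion exists (for instance, η δ γ ε β ζ α / ζ β δ η α γ ε / β η ε δ ζ α γ / δ ε α γ η β ζ / ε γ ζ α δ η β / γ α β ζ ε δ η / α ζ η β γ ε δ).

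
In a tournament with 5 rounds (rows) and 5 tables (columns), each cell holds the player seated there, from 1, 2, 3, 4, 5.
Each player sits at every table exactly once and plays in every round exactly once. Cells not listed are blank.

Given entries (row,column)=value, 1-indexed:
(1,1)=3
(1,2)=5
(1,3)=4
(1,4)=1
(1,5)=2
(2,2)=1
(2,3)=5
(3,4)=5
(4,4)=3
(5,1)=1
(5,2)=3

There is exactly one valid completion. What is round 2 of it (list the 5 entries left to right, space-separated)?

Round 5, table 3: round 5 has {1, 3} and table 3 has {4, 5}, leaving only 2.
Round 4, table 3: round 4 has {3} and table 3 has {2, 4, 5}, leaving only 1.
Round 3, table 3: round 3 has {5} and table 3 has {1, 2, 4, 5}, leaving only 3.
Round 5, table 4: round 5 has {1, 2, 3} and table 4 has {1, 3, 5}, leaving only 4.
Round 2, table 4: round 2 has {1, 5} and table 4 has {1, 3, 4, 5}, leaving only 2.
Round 2, table 1: round 2 has {1, 2, 5} and table 1 has {1, 3}, leaving only 4.
Round 2, table 5: round 2 has {1, 2, 4, 5} and table 5 has {2}, leaving only 3.
So round 2 reads: 4 1 5 2 3.

4 1 5 2 3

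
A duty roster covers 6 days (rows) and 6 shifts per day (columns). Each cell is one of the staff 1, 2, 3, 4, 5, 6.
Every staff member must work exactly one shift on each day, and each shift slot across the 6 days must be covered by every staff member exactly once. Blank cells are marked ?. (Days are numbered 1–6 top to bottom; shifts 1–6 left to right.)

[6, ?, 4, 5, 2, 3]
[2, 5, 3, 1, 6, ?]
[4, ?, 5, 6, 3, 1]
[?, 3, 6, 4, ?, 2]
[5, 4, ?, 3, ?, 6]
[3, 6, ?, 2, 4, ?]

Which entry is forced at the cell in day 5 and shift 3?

2

Day 1, shift 2: day 1 has {2, 3, 4, 5, 6} and shift 2 has {3, 4, 5, 6}, leaving only 1.
Day 2, shift 6: day 2 has {1, 2, 3, 5, 6} and shift 6 has {1, 2, 3, 6}, leaving only 4.
Day 3, shift 2: day 3 has {1, 3, 4, 5, 6} and shift 2 has {1, 3, 4, 5, 6}, leaving only 2.
Day 4, shift 1: day 4 has {2, 3, 4, 6} and shift 1 has {2, 3, 4, 5, 6}, leaving only 1.
Day 4, shift 5: day 4 has {1, 2, 3, 4, 6} and shift 5 has {2, 3, 4, 6}, leaving only 5.
Day 5, shift 5: day 5 has {3, 4, 5, 6} and shift 5 has {2, 3, 4, 5, 6}, leaving only 1.
Day 5 already has {1, 3, 4, 5, 6} and shift 3 already has {3, 4, 5, 6}, so day 5, shift 3 must be 2.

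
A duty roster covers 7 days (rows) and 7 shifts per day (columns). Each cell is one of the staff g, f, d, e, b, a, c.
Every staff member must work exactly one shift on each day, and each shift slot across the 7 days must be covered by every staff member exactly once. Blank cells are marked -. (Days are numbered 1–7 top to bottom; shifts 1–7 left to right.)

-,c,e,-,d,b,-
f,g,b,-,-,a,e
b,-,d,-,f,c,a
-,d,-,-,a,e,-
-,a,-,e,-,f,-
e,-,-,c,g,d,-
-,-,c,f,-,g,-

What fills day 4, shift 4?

Day 2, shift 4: day 2 has {g, f, e, b, a} and shift 4 has {f, e, c}, leaving only d.
Day 2, shift 5: day 2 has {g, f, d, e, b, a} and shift 5 has {g, f, d, a}, leaving only c.
Day 3, shift 2: day 3 has {f, d, b, a, c} and shift 2 has {g, d, a, c}, leaving only e.
Day 3, shift 4: day 3 has {f, d, e, b, a, c} and shift 4 has {f, d, e, c}, leaving only g.
Day 4 already has {d, e, a} and shift 4 already has {g, f, d, e, c}, so day 4, shift 4 must be b.

b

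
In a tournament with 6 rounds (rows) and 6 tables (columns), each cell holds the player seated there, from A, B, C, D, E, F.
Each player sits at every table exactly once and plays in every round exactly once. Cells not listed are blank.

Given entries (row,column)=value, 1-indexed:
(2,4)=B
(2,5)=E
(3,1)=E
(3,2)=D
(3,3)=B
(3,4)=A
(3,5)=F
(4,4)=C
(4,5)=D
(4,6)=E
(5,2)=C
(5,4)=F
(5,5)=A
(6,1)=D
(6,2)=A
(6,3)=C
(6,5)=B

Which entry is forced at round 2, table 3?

Round 1, table 5: round 1 has {} and table 5 has {A, B, D, E, F}, leaving only C.
Round 2, table 2: round 2 has {B, E} and table 2 has {A, C, D}, leaving only F.
Round 3, table 6: round 3 has {A, B, D, E, F} and table 6 has {E}, leaving only C.
Round 4, table 2: round 4 has {C, D, E} and table 2 has {A, C, D, F}, leaving only B.
Round 1, table 2: round 1 has {C} and table 2 has {A, B, C, D, F}, leaving only E.
Round 1, table 4: round 1 has {C, E} and table 4 has {A, B, C, F}, leaving only D.
Round 5, table 1: round 5 has {A, C, F} and table 1 has {D, E}, leaving only B.
Round 5, table 6: round 5 has {A, B, C, F} and table 6 has {C, E}, leaving only D.
Round 2, table 6: round 2 has {B, E, F} and table 6 has {C, D, E}, leaving only A.
Round 2 already has {A, B, E, F} and table 3 already has {B, C}, so round 2, table 3 must be D.

D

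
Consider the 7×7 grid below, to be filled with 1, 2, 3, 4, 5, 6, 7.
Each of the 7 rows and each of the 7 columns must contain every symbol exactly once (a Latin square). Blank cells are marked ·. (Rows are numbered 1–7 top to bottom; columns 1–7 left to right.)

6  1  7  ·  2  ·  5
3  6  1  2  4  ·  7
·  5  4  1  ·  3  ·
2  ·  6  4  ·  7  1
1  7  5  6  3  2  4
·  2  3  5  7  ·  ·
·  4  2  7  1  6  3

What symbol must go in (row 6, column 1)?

Row 6 already has {2, 3, 5, 7} and column 1 already has {1, 2, 3, 6}, so row 6, column 1 must be 4.

4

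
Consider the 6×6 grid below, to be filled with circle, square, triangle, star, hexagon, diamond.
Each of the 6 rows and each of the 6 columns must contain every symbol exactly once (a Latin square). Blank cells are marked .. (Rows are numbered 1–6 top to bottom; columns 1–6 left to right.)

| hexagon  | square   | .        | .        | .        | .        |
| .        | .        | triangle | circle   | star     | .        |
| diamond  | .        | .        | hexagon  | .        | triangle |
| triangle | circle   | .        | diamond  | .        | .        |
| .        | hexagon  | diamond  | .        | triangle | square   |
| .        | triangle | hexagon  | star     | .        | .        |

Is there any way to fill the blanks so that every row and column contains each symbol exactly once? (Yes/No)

No

Row 5, column 4: row 5 together with column 4 already contain {circle, square, triangle, star, hexagon, diamond} — every symbol — so nothing can go there. The grid has no valid completion.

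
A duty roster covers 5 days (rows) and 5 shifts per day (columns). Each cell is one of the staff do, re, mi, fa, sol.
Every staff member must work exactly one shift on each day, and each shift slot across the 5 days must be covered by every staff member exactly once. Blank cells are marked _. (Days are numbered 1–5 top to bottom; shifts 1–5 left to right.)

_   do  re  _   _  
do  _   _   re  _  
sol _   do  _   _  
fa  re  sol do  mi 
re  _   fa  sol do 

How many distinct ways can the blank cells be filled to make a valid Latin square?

Day 1, shift 1: eliminating its day and shift leaves {mi}.
Day 1, shift 4: eliminating its day and shift leaves {mi, fa}.
Day 1, shift 5: eliminating its day and shift leaves {fa, sol}.
Day 2, shift 2: eliminating its day and shift leaves {mi, fa, sol}.
Day 2, shift 3: eliminating its day and shift leaves {mi}.
Day 2, shift 5: eliminating its day and shift leaves {fa, sol}.
Day 3, shift 2: eliminating its day and shift leaves {mi, fa}.
Day 3, shift 4: eliminating its day and shift leaves {mi, fa}.
Day 3, shift 5: eliminating its day and shift leaves {re, fa}.
Day 5, shift 2: eliminating its day and shift leaves {mi}.
Only one assignment across all blanks avoids any day or shift repeat, giving 1 completion.

1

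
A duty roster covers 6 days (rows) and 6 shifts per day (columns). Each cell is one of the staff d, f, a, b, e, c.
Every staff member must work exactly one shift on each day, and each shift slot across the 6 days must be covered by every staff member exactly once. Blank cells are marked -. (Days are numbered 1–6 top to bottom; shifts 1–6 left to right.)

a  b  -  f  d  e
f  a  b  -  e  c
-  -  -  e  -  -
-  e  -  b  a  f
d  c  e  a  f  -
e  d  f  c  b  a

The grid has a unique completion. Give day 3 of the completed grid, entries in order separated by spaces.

b f a e c d

Day 3, shift 2: day 3 has {e} and shift 2 has {d, a, b, e, c}, leaving only f.
Day 3, shift 5: day 3 has {f, e} and shift 5 has {d, f, a, b, e}, leaving only c.
Day 3, shift 1: day 3 has {f, e, c} and shift 1 has {d, f, a, e}, leaving only b.
Day 3, shift 6: day 3 has {f, b, e, c} and shift 6 has {f, a, e, c}, leaving only d.
Day 3, shift 3: day 3 has {d, f, b, e, c} and shift 3 has {f, b, e}, leaving only a.
So day 3 reads: b f a e c d.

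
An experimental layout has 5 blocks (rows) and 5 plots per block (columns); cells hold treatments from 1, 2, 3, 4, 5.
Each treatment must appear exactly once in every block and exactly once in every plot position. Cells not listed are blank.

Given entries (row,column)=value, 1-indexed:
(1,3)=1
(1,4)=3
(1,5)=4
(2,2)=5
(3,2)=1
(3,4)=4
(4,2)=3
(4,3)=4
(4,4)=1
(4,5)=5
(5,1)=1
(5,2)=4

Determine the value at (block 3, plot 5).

Block 1, plot 2: block 1 has {1, 3, 4} and plot 2 has {1, 3, 4, 5}, leaving only 2.
Block 1, plot 1: block 1 has {1, 2, 3, 4} and plot 1 has {1}, leaving only 5.
Block 2, plot 4: block 2 has {5} and plot 4 has {1, 3, 4}, leaving only 2.
Block 2, plot 3: block 2 has {2, 5} and plot 3 has {1, 4}, leaving only 3.
Block 2, plot 1: block 2 has {2, 3, 5} and plot 1 has {1, 5}, leaving only 4.
Block 2, plot 5: block 2 has {2, 3, 4, 5} and plot 5 has {4, 5}, leaving only 1.
Block 4, plot 1: block 4 has {1, 3, 4, 5} and plot 1 has {1, 4, 5}, leaving only 2.
Block 3, plot 1: block 3 has {1, 4} and plot 1 has {1, 2, 4, 5}, leaving only 3.
Block 3 already has {1, 3, 4} and plot 5 already has {1, 4, 5}, so block 3, plot 5 must be 2.

2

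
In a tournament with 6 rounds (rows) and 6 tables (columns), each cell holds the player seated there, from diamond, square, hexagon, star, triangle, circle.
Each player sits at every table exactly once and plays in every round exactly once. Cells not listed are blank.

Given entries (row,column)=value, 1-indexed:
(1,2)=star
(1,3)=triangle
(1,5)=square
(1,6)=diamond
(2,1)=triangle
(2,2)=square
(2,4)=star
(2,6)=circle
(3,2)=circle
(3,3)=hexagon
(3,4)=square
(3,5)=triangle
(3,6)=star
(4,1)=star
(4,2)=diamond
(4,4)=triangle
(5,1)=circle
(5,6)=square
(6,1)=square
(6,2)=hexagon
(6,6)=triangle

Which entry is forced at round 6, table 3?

Round 1, table 1: round 1 has {diamond, square, star, triangle} and table 1 has {square, star, triangle, circle}, leaving only hexagon.
Round 1, table 4: round 1 has {diamond, square, hexagon, star, triangle} and table 4 has {square, star, triangle}, leaving only circle.
Round 2, table 3: round 2 has {square, star, triangle, circle} and table 3 has {hexagon, triangle}, leaving only diamond.
Round 2, table 5: round 2 has {diamond, square, star, triangle, circle} and table 5 has {square, triangle}, leaving only hexagon.
Round 3, table 1: round 3 has {square, hexagon, star, triangle, circle} and table 1 has {square, hexagon, star, triangle, circle}, leaving only diamond.
Round 4, table 5: round 4 has {diamond, star, triangle} and table 5 has {square, hexagon, triangle}, leaving only circle.
Round 4, table 3: round 4 has {diamond, star, triangle, circle} and table 3 has {diamond, hexagon, triangle}, leaving only square.
Round 4, table 6: round 4 has {diamond, square, star, triangle, circle} and table 6 has {diamond, square, star, triangle, circle}, leaving only hexagon.
Round 5, table 2: round 5 has {square, circle} and table 2 has {diamond, square, hexagon, star, circle}, leaving only triangle.
Round 5, table 3: round 5 has {square, triangle, circle} and table 3 has {diamond, square, hexagon, triangle}, leaving only star.
Round 6 already has {square, hexagon, triangle} and table 3 already has {diamond, square, hexagon, star, triangle}, so round 6, table 3 must be circle.

circle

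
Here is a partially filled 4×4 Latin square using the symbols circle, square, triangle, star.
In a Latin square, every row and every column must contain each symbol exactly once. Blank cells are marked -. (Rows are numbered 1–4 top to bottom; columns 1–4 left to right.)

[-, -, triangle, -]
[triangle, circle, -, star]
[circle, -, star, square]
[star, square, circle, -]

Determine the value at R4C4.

Row 4 already has {circle, square, star} and column 4 already has {square, star}, so row 4, column 4 must be triangle.

triangle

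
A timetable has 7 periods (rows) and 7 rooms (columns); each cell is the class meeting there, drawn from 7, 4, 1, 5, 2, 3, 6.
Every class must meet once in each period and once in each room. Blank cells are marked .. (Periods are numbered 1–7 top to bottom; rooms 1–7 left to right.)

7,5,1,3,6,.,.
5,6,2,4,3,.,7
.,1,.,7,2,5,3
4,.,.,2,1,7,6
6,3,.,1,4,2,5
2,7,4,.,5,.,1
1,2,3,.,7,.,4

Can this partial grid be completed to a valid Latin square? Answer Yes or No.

Period 3, room 1: period 3 together with room 1 already contain {7, 4, 1, 5, 2, 3, 6} — every symbol — so nothing can go there. The grid has no valid completion.

No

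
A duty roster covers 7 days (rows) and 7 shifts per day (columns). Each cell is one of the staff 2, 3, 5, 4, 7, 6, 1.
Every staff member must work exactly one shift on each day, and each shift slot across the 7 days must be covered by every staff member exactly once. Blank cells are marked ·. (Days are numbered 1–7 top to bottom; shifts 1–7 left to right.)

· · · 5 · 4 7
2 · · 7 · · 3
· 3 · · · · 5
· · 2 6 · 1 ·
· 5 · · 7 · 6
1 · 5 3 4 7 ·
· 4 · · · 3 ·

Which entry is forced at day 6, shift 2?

6

Day 4, shift 2: day 4 has {2, 6, 1} and shift 2 has {3, 5, 4}, leaving only 7.
Day 4, shift 7: day 4 has {2, 7, 6, 1} and shift 7 has {3, 5, 7, 6}, leaving only 4.
Day 5, shift 6: day 5 has {5, 7, 6} and shift 6 has {3, 4, 7, 1}, leaving only 2.
Day 3, shift 6: day 3 has {3, 5} and shift 6 has {2, 3, 4, 7, 1}, leaving only 6.
Day 2, shift 6: day 2 has {2, 3, 7} and shift 6 has {2, 3, 4, 7, 6, 1}, leaving only 5.
Day 6, shift 7: day 6 has {3, 5, 4, 7, 1} and shift 7 has {3, 5, 4, 7, 6}, leaving only 2.
Day 6 already has {2, 3, 5, 4, 7, 1} and shift 2 already has {3, 5, 4, 7}, so day 6, shift 2 must be 6.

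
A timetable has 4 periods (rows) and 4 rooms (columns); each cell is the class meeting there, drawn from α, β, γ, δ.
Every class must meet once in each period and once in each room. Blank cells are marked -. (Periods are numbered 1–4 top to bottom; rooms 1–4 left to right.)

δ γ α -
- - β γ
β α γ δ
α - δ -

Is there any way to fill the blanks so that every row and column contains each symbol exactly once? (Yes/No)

Period 2, room 1: period 2 together with room 1 already contain {α, β, γ, δ} — every symbol — so nothing can go there. The grid has no valid completion.

No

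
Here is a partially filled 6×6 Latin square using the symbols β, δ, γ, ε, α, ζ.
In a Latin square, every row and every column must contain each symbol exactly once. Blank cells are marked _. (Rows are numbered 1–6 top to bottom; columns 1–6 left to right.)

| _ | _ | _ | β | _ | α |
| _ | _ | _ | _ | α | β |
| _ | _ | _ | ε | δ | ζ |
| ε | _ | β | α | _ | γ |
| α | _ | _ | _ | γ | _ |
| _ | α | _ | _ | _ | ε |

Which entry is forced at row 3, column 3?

Row 4, column 5: row 4 has {β, γ, ε, α} and column 5 has {δ, γ, α}, leaving only ζ.
Row 1, column 5: row 1 has {β, α} and column 5 has {δ, γ, α, ζ}, leaving only ε.
Row 4, column 2: row 4 has {β, γ, ε, α, ζ} and column 2 has {α}, leaving only δ.
Row 5, column 6: row 5 has {γ, α} and column 6 has {β, γ, ε, α, ζ}, leaving only δ.
Row 5, column 4: row 5 has {δ, γ, α} and column 4 has {β, ε, α}, leaving only ζ.
Row 5, column 3: row 5 has {δ, γ, α, ζ} and column 3 has {β}, leaving only ε.
Row 5, column 2: row 5 has {δ, γ, ε, α, ζ} and column 2 has {δ, α}, leaving only β.
Row 3, column 2: row 3 has {δ, ε, ζ} and column 2 has {β, δ, α}, leaving only γ.
Row 3 already has {δ, γ, ε, ζ} and column 3 already has {β, ε}, so row 3, column 3 must be α.

α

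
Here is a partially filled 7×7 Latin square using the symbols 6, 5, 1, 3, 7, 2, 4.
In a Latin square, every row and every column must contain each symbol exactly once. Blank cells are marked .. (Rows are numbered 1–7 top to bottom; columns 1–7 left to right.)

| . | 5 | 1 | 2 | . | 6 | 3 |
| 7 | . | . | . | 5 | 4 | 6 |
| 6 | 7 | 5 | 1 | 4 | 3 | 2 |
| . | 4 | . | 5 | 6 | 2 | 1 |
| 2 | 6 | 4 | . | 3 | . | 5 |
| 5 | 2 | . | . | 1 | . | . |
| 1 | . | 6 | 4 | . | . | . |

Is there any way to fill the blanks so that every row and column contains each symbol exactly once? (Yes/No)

No row or column among the givens repeats a symbol, and propagating forced cells runs into no contradiction.
One valid completion exists (for instance, 4 5 1 2 7 6 3 / 7 1 2 3 5 4 6 / 6 7 5 1 4 3 2 / 3 4 7 5 6 2 1 / 2 6 4 7 3 1 5 / 5 2 3 6 1 7 4 / 1 3 6 4 2 5 7).

Yes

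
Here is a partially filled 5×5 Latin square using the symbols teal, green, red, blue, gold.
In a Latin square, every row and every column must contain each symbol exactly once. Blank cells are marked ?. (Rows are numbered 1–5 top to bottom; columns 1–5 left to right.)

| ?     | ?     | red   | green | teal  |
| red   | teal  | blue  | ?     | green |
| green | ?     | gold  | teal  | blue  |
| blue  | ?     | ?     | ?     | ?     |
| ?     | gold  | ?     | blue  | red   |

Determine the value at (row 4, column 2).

green

Row 1, column 1: row 1 has {teal, green, red} and column 1 has {green, red, blue}, leaving only gold.
Row 1, column 2: row 1 has {teal, green, red, gold} and column 2 has {teal, gold}, leaving only blue.
Row 2, column 4: row 2 has {teal, green, red, blue} and column 4 has {teal, green, blue}, leaving only gold.
Row 3, column 2: row 3 has {teal, green, blue, gold} and column 2 has {teal, blue, gold}, leaving only red.
Row 4 already has {blue} and column 2 already has {teal, red, blue, gold}, so row 4, column 2 must be green.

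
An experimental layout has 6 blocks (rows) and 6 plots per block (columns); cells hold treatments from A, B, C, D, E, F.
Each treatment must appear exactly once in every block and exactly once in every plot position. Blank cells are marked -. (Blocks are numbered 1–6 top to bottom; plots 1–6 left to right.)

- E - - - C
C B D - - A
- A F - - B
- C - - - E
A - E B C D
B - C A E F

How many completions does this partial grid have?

4

Block 1, plot 1: eliminating its block and plot leaves {D, F}.
Block 1, plot 3: eliminating its block and plot leaves {A, B}.
Block 1, plot 4: eliminating its block and plot leaves {D, F}.
Block 1, plot 5: eliminating its block and plot leaves {A, B, D, F}.
Block 2, plot 4: eliminating its block and plot leaves {E, F}.
Block 2, plot 5: eliminating its block and plot leaves {F}.
Block 3, plot 1: eliminating its block and plot leaves {D, E}.
Block 3, plot 4: eliminating its block and plot leaves {C, D, E}.
Block 3, plot 5: eliminating its block and plot leaves {D}.
Block 4, plot 1: eliminating its block and plot leaves {D, F}.
Block 4, plot 3: eliminating its block and plot leaves {A, B}.
Block 4, plot 4: eliminating its block and plot leaves {D, F}.
Block 4, plot 5: eliminating its block and plot leaves {A, B, D, F}.
Block 5, plot 2: eliminating its block and plot leaves {F}.
Block 6, plot 2: eliminating its block and plot leaves {D}.
Enumerating the assignments across these blanks that avoid any block or plot repeat gives 4 completions.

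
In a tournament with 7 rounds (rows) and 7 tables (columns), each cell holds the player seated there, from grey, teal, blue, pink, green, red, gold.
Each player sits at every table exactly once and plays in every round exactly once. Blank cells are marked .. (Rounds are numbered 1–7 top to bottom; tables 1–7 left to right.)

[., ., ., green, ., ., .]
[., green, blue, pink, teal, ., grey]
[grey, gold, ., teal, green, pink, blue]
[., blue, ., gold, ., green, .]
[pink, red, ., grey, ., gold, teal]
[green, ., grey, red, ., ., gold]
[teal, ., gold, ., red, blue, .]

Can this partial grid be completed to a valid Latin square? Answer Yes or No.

Round 7, table 4: round 7 together with table 4 already contain {grey, teal, blue, pink, green, red, gold} — every symbol — so nothing can go there. The grid has no valid completion.

No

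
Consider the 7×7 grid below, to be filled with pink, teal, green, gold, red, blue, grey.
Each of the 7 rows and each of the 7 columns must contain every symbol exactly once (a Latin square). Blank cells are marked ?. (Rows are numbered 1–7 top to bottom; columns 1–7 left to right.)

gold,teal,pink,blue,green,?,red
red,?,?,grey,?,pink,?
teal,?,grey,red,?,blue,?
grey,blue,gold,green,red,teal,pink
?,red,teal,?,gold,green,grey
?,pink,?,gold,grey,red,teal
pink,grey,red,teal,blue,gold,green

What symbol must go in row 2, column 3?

Row 1, column 6: row 1 has {pink, teal, green, gold, red, blue} and column 6 has {pink, teal, green, gold, red, blue}, leaving only grey.
Row 2, column 5: row 2 has {pink, red, grey} and column 5 has {green, gold, red, blue, grey}, leaving only teal.
Row 3, column 5: row 3 has {teal, red, blue, grey} and column 5 has {teal, green, gold, red, blue, grey}, leaving only pink.
Row 3, column 7: row 3 has {pink, teal, red, blue, grey} and column 7 has {pink, teal, green, red, grey}, leaving only gold.
Row 2, column 7: row 2 has {pink, teal, red, grey} and column 7 has {pink, teal, green, gold, red, grey}, leaving only blue.
Row 2 already has {pink, teal, red, blue, grey} and column 3 already has {pink, teal, gold, red, grey}, so row 2, column 3 must be green.

green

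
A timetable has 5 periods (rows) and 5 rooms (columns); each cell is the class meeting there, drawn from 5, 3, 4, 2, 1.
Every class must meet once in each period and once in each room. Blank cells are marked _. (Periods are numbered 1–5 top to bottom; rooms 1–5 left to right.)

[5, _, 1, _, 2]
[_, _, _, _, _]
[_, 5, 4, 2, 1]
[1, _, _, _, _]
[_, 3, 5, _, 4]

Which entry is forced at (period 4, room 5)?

5

Period 1, room 2: period 1 has {5, 2, 1} and room 2 has {5, 3}, leaving only 4.
Period 1, room 4: period 1 has {5, 4, 2, 1} and room 4 has {2}, leaving only 3.
Period 3, room 1: period 3 has {5, 4, 2, 1} and room 1 has {5, 1}, leaving only 3.
Period 4, room 2: period 4 has {1} and room 2 has {5, 3, 4}, leaving only 2.
Period 2, room 2: period 2 has {} and room 2 has {5, 3, 4, 2}, leaving only 1.
Period 4, room 3: period 4 has {2, 1} and room 3 has {5, 4, 1}, leaving only 3.
Period 4 already has {3, 2, 1} and room 5 already has {4, 2, 1}, so period 4, room 5 must be 5.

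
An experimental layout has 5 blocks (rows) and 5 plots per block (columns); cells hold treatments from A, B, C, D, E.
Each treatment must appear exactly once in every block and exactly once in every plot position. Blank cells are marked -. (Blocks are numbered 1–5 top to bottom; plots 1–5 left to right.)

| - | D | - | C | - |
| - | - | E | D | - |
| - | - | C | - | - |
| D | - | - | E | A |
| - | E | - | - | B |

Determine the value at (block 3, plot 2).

Block 1, plot 5: block 1 has {C, D} and plot 5 has {A, B}, leaving only E.
Block 2, plot 5: block 2 has {D, E} and plot 5 has {A, B, E}, leaving only C.
Block 3, plot 5: block 3 has {C} and plot 5 has {A, B, C, E}, leaving only D.
Block 4, plot 3: block 4 has {A, D, E} and plot 3 has {C, E}, leaving only B.
Block 1, plot 3: block 1 has {C, D, E} and plot 3 has {B, C, E}, leaving only A.
Block 1, plot 1: block 1 has {A, C, D, E} and plot 1 has {D}, leaving only B.
Block 2, plot 1: block 2 has {C, D, E} and plot 1 has {B, D}, leaving only A.
Block 2, plot 2: block 2 has {A, C, D, E} and plot 2 has {D, E}, leaving only B.
Block 3 already has {C, D} and plot 2 already has {B, D, E}, so block 3, plot 2 must be A.

A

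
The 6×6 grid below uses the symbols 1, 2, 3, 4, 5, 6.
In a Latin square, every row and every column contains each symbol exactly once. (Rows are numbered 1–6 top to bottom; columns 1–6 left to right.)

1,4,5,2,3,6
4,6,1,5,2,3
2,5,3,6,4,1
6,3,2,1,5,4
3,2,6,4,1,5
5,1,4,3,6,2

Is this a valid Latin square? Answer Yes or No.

Each row is a permutation of the 6 symbols, and so is each column.

Yes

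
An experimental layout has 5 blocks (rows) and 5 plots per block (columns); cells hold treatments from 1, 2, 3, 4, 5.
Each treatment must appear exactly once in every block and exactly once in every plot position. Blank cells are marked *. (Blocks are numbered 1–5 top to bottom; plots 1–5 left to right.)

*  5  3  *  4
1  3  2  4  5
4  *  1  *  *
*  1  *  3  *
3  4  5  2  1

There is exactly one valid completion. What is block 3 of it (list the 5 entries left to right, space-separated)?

4 2 1 5 3

Block 3, plot 2: block 3 has {1, 4} and plot 2 has {1, 3, 4, 5}, leaving only 2.
Block 3, plot 4: block 3 has {1, 2, 4} and plot 4 has {2, 3, 4}, leaving only 5.
Block 3, plot 5: block 3 has {1, 2, 4, 5} and plot 5 has {1, 4, 5}, leaving only 3.
So block 3 reads: 4 2 1 5 3.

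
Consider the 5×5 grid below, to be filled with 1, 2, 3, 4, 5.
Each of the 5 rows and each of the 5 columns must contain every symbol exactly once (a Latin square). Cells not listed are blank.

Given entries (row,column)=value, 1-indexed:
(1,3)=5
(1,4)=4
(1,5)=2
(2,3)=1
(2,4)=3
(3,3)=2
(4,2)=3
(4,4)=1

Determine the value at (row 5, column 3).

Row 1, column 2: row 1 has {2, 4, 5} and column 2 has {3}, leaving only 1.
Row 1, column 1: row 1 has {1, 2, 4, 5} and column 1 has {}, leaving only 3.
Row 3, column 4: row 3 has {2} and column 4 has {1, 3, 4}, leaving only 5.
Row 3, column 2: row 3 has {2, 5} and column 2 has {1, 3}, leaving only 4.
Row 3, column 1: row 3 has {2, 4, 5} and column 1 has {3}, leaving only 1.
Row 3, column 5: row 3 has {1, 2, 4, 5} and column 5 has {2}, leaving only 3.
Row 4, column 3: row 4 has {1, 3} and column 3 has {1, 2, 5}, leaving only 4.
Row 5 already has {} and column 3 already has {1, 2, 4, 5}, so row 5, column 3 must be 3.

3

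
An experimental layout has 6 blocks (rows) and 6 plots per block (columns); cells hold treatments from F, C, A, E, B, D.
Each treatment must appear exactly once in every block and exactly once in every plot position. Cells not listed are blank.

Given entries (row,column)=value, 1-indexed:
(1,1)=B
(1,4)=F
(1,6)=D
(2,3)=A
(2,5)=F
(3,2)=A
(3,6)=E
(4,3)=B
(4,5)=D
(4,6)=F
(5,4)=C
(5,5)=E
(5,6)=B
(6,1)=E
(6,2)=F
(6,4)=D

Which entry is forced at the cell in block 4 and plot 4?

A

Block 2, plot 6: block 2 has {F, A} and plot 6 has {F, E, B, D}, leaving only C.
Block 2, plot 1: block 2 has {F, C, A} and plot 1 has {E, B}, leaving only D.
Block 3, plot 4: block 3 has {A, E} and plot 4 has {F, C, D}, leaving only B.
Block 2, plot 4: block 2 has {F, C, A, D} and plot 4 has {F, C, B, D}, leaving only E.
Block 4 already has {F, B, D} and plot 4 already has {F, C, E, B, D}, so block 4, plot 4 must be A.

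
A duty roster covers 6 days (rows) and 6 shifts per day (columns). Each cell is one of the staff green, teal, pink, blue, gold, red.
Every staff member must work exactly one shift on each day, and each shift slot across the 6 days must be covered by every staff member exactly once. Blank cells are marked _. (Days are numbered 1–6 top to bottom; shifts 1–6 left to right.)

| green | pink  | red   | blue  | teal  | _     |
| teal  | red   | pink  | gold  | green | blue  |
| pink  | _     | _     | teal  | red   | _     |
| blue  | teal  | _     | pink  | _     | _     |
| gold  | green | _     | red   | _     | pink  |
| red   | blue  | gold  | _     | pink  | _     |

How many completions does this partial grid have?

1

Day 1, shift 6: eliminating its day and shift leaves {gold}.
Day 3, shift 2: eliminating its day and shift leaves {gold}.
Day 3, shift 3: eliminating its day and shift leaves {green, blue}.
Day 3, shift 6: eliminating its day and shift leaves {green, gold}.
Day 4, shift 3: eliminating its day and shift leaves {green}.
Day 4, shift 5: eliminating its day and shift leaves {gold}.
Day 4, shift 6: eliminating its day and shift leaves {green, gold, red}.
Day 5, shift 3: eliminating its day and shift leaves {teal, blue}.
Day 5, shift 5: eliminating its day and shift leaves {blue}.
Day 6, shift 4: eliminating its day and shift leaves {green}.
Day 6, shift 6: eliminating its day and shift leaves {green, teal}.
Only one assignment across all blanks avoids any day or shift repeat, giving 1 completion.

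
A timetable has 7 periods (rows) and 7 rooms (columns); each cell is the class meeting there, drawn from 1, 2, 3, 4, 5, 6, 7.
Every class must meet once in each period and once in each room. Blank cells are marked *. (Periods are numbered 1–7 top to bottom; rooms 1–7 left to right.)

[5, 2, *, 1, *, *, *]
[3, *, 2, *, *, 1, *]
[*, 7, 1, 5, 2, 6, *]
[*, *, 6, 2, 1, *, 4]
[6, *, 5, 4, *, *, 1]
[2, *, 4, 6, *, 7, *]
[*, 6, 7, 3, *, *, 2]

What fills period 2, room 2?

Period 1, room 3: period 1 has {1, 2, 5} and room 3 has {1, 2, 4, 5, 6, 7}, leaving only 3.
Period 1, room 6: period 1 has {1, 2, 3, 5} and room 6 has {1, 6, 7}, leaving only 4.
Period 2, room 4: period 2 has {1, 2, 3} and room 4 has {1, 2, 3, 4, 5, 6}, leaving only 7.
Period 3, room 1: period 3 has {1, 2, 5, 6, 7} and room 1 has {2, 3, 5, 6}, leaving only 4.
Period 3, room 7: period 3 has {1, 2, 4, 5, 6, 7} and room 7 has {1, 2, 4}, leaving only 3.
Period 4, room 1: period 4 has {1, 2, 4, 6} and room 1 has {2, 3, 4, 5, 6}, leaving only 7.
Period 5, room 2: period 5 has {1, 4, 5, 6} and room 2 has {2, 6, 7}, leaving only 3.
Period 4, room 2: period 4 has {1, 2, 4, 6, 7} and room 2 has {2, 3, 6, 7}, leaving only 5.
Period 2 already has {1, 2, 3, 7} and room 2 already has {2, 3, 5, 6, 7}, so period 2, room 2 must be 4.

4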